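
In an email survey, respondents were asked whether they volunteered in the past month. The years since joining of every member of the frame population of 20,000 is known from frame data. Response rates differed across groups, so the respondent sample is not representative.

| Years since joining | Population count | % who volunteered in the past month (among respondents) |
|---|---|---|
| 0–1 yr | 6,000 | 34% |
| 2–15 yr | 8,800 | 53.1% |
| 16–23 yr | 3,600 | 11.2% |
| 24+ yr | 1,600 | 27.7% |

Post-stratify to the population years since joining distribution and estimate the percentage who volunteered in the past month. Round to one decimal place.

37.8%

Each cell contributes population-share × respondent value:
  0–1 yr: (6,000/20,000) × 34 = 10.2
  2–15 yr: (8,800/20,000) × 53.1 = 23.364
  16–23 yr: (3,600/20,000) × 11.2 = 2.016
  24+ yr: (1,600/20,000) × 27.7 = 2.216
Post-stratified estimate = 37.796 → 37.8%.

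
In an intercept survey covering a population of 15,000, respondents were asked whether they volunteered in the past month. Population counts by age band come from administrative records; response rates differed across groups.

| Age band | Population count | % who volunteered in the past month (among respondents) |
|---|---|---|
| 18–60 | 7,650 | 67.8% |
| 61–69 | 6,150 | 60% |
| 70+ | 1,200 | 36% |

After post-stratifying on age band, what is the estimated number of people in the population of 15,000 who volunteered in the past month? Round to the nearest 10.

Estimated count per cell = population count × respondent percentage:
  18–60: 7,650 × 67.8% = 5186.7
  61–69: 6,150 × 60% = 3690
  70+: 1,200 × 36% = 432
Estimated total = 9308.7 → 9,310.

9,310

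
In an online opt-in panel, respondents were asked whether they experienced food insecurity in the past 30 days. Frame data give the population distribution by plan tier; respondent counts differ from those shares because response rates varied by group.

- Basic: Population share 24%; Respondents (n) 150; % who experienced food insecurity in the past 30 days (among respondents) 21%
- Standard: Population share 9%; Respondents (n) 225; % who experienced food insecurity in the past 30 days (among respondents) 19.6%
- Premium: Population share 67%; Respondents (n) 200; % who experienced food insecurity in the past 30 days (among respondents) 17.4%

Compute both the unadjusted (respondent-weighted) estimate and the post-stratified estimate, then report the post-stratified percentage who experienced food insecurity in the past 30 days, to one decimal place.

Unadjusted (pooled respondent) estimate weights by respondent counts:
  (150/575)×21 + (225/575)×19.6 + (200/575)×17.4 = 19.2%
Post-stratified estimate weights by population shares:
  0.24×21 + 0.09×19.6 + 0.67×17.4 = 18.462%

18.5%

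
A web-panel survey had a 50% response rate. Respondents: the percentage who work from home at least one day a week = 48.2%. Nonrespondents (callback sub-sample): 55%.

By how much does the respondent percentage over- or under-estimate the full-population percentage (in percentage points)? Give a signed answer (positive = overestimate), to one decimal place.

-3.4 percentage points

Nonresponse fraction = 1 − 0.5 = 0.5.
Bias = (nonresponse fraction) × (respondent percentage − nonrespondent percentage)
     = 0.5 × (48.2 − 55) = 0.5 × -6.8 = -3.4.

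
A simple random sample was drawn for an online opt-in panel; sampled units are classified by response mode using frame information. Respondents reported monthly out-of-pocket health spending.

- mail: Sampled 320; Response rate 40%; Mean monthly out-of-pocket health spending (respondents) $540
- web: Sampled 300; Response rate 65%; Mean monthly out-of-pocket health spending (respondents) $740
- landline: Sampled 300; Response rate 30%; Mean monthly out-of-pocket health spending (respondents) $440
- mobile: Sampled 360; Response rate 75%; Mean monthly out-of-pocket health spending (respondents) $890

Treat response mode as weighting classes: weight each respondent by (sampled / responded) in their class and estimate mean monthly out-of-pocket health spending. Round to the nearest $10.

Each respondent's weight = sampled/responded in their class; summing within a class gives n_sampled, so:
  mail: 320 × 540 = 172,800
  web: 300 × 740 = 222,000
  landline: 300 × 440 = 132,000
  mobile: 360 × 890 = 320,400
Adjusted estimate = 847,200 / 1,280 = 661.875 → $660.

$660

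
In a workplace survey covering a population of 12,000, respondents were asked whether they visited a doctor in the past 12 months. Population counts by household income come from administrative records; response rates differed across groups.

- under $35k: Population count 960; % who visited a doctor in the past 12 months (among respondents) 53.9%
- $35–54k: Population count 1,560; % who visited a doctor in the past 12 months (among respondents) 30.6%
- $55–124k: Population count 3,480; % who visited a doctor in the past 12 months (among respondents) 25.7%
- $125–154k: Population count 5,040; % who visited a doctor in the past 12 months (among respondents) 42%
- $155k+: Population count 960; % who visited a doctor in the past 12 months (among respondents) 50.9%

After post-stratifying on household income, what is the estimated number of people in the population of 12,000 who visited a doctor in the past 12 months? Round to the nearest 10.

4,490

Estimated count per cell = population count × respondent percentage:
  under $35k: 960 × 53.9% = 517.44
  $35–54k: 1,560 × 30.6% = 477.36
  $55–124k: 3,480 × 25.7% = 894.36
  $125–154k: 5,040 × 42% = 2116.8
  $155k+: 960 × 50.9% = 488.64
Estimated total = 4494.6 → 4,490.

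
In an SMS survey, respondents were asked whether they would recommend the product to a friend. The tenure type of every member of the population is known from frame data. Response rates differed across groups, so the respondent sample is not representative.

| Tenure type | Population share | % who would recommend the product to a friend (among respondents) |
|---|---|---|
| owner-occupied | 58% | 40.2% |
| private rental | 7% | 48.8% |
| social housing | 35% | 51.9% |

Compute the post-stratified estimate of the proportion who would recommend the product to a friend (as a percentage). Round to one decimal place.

Each cell contributes population-share × respondent value:
  owner-occupied: 0.58 × 40.2 = 23.316
  private rental: 0.07 × 48.8 = 3.416
  social housing: 0.35 × 51.9 = 18.165
Post-stratified estimate = 44.897 → 44.9%.

44.9%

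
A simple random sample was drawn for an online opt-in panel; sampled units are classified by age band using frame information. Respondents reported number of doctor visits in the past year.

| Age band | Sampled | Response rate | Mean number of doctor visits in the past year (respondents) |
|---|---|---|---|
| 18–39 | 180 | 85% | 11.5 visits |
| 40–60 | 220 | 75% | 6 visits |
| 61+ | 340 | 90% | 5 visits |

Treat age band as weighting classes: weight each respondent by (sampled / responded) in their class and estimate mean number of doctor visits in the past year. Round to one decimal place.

6.9

With weight = n_sampled/n_responded per class, the weighted class total is n_sampled:
  18–39: 180 × 11.5 = 2070
  40–60: 220 × 6 = 1320
  61+: 340 × 5 = 1700
Adjusted estimate = 5090 / 740 = 6.87838 → 6.9.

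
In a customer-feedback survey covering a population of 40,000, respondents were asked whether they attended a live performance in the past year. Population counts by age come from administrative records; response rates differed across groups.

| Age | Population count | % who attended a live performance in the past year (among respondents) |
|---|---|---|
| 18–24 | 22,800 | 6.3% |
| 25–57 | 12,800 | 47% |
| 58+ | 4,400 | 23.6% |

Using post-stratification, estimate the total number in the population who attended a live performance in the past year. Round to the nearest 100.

Estimated count per cell = population count × respondent percentage:
  18–24: 22,800 × 6.3% = 1436.4
  25–57: 12,800 × 47% = 6016
  58+: 4,400 × 23.6% = 1038.4
Estimated total = 8490.8 → 8,500.

8,500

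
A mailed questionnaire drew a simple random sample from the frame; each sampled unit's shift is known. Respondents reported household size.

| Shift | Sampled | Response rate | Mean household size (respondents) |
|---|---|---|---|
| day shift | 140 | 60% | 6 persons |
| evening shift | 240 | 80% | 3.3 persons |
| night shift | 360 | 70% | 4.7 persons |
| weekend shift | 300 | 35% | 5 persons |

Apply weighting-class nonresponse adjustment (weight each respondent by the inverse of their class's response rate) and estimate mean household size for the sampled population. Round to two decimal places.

4.64

Inverse-response-rate weighting restores each class to its sampled count, so class totals weight by n_sampled:
  day shift: 140 × 6 = 840
  evening shift: 240 × 3.3 = 792
  night shift: 360 × 4.7 = 1692
  weekend shift: 300 × 5 = 1500
Adjusted estimate = 4824 / 1,040 = 4.63846 → 4.64.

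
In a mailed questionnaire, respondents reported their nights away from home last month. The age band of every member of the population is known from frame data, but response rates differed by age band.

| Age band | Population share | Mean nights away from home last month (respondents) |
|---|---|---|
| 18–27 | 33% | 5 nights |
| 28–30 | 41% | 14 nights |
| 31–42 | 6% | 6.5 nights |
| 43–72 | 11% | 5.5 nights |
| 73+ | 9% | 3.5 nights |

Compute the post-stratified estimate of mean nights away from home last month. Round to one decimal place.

8.7

Reweight to the known age band distribution:
  18–27: 0.33 × 5 = 1.65
  28–30: 0.41 × 14 = 5.74
  31–42: 0.06 × 6.5 = 0.39
  43–72: 0.11 × 5.5 = 0.605
  73+: 0.09 × 3.5 = 0.315
Post-stratified estimate = 8.7 → 8.7.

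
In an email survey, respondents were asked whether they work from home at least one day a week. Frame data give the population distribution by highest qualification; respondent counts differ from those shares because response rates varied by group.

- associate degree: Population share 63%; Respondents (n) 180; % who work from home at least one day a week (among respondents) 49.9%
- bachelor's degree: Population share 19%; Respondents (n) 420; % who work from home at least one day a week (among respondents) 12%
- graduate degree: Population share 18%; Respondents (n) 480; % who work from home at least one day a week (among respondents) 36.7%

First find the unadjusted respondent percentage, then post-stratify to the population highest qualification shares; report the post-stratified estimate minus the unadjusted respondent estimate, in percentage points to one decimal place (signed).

Without adjustment, the pooled respondent share is:
  (180/1080)×49.9 + (420/1080)×12 + (480/1080)×36.7 = 29.2944%
Reweighting by population highest qualification shares:
  0.63×49.9 + 0.19×12 + 0.18×36.7 = 40.323%
Difference = 40.323 − 29.2944 = 11.0286 pp.

+11.0 percentage points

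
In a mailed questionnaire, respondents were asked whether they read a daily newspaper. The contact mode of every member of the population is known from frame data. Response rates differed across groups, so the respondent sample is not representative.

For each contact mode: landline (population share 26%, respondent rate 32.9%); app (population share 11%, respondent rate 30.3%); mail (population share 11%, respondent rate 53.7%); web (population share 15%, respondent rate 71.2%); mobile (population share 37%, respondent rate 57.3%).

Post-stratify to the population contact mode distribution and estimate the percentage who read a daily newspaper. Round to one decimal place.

Weight each group's respondent value by its population share:
  landline: 0.26 × 32.9 = 8.554
  app: 0.11 × 30.3 = 3.333
  mail: 0.11 × 53.7 = 5.907
  web: 0.15 × 71.2 = 10.68
  mobile: 0.37 × 57.3 = 21.201
Post-stratified estimate = 49.675 → 49.7%.

49.7%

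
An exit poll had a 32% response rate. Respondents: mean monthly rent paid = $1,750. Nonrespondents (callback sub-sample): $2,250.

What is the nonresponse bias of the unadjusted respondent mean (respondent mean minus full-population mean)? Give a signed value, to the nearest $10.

-$340

Nonresponse fraction = 1 − 0.32 = 0.68.
Bias = (nonresponse fraction) × (respondent mean − nonrespondent mean)
     = 0.68 × (1750 − 2250) = 0.68 × -500 = -340.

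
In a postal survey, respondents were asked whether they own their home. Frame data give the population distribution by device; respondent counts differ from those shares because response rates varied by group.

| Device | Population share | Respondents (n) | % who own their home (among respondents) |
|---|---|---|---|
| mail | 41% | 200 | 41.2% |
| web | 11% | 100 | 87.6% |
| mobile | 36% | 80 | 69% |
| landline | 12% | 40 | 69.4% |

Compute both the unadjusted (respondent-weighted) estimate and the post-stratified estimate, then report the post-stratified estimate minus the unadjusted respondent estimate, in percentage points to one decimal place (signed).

-0.5 percentage points

Without adjustment, the pooled respondent share is:
  (200/420)×41.2 + (100/420)×87.6 + (80/420)×69 + (40/420)×69.4 = 60.2286%
Post-stratified estimate weights by population shares:
  0.41×41.2 + 0.11×87.6 + 0.36×69 + 0.12×69.4 = 59.696%
Difference = 59.696 − 60.2286 = -0.5326 pp.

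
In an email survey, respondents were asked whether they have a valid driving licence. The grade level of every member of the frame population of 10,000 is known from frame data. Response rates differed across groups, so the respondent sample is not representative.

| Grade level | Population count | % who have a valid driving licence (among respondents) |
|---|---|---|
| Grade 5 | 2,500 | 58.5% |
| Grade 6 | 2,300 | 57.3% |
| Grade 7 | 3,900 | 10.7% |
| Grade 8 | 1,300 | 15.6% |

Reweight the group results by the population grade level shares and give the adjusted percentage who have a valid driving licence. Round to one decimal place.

34.0%

Weight each group's respondent value by its population share:
  Grade 5: (2,500/10,000) × 58.5 = 14.625
  Grade 6: (2,300/10,000) × 57.3 = 13.179
  Grade 7: (3,900/10,000) × 10.7 = 4.173
  Grade 8: (1,300/10,000) × 15.6 = 2.028
Post-stratified estimate = 34.005 → 34.0%.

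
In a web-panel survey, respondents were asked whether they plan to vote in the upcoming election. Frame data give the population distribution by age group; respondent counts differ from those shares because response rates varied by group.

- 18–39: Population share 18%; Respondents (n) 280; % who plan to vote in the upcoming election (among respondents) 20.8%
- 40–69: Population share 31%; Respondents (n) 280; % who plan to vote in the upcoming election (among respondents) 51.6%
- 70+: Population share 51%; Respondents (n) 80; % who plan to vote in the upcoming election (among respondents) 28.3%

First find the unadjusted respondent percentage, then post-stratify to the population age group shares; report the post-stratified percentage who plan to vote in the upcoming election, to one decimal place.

34.2%

Naive respondent-only estimate (weights = respondent counts):
  (280/640)×20.8 + (280/640)×51.6 + (80/640)×28.3 = 35.2125%
Reweighting by population age group shares:
  0.18×20.8 + 0.31×51.6 + 0.51×28.3 = 34.173%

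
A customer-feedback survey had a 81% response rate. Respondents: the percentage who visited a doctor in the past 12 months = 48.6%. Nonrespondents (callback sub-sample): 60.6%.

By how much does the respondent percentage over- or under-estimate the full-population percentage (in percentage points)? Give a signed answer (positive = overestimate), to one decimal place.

-2.3 percentage points

Nonresponse fraction = 1 − 0.81 = 0.19.
Bias = (nonresponse fraction) × (respondent percentage − nonrespondent percentage)
     = 0.19 × (48.6 − 60.6) = 0.19 × -12 = -2.28.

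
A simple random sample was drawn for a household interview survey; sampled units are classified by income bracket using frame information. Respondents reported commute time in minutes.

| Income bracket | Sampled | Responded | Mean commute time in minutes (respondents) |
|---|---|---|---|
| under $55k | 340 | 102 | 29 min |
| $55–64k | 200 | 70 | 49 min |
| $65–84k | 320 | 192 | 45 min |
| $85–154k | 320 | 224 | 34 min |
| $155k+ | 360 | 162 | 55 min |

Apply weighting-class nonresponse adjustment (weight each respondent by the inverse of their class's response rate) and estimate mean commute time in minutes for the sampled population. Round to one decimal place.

Response rates by class: under $55k 102/340 = 30%, $55–64k 70/200 = 35%, $65–84k 192/320 = 60%, $85–154k 224/320 = 70%, $155k+ 162/360 = 45%.
Weighting each respondent by the inverse class response rate inflates each class back to its sampled size, so the class weight is n_sampled:
  under $55k: 340 × 29 = 9860
  $55–64k: 200 × 49 = 9800
  $65–84k: 320 × 45 = 14,400
  $85–154k: 320 × 34 = 10,880
  $155k+: 360 × 55 = 19,800
Adjusted estimate = 64,740 / 1,540 = 42.039 → 42.0.

42.0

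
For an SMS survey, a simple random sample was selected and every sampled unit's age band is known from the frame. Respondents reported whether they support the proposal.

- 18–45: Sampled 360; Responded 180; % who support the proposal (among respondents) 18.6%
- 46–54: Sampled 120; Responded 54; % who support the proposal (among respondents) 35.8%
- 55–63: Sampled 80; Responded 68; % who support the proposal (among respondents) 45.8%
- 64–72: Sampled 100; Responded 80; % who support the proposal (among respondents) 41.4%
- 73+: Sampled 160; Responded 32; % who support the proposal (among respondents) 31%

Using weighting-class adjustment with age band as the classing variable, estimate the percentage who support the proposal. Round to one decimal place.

29.0%

Class response rates: 18–45 180/360 = 50%, 46–54 54/120 = 45%, 55–63 68/80 = 85%, 64–72 80/100 = 80%, 73+ 32/160 = 20%.
Inverse-response-rate weighting restores each class to its sampled count, so class totals weight by n_sampled:
  18–45: 360 × 18.6 = 6696
  46–54: 120 × 35.8 = 4296
  55–63: 80 × 45.8 = 3664
  64–72: 100 × 41.4 = 4140
  73+: 160 × 31 = 4960
Adjusted estimate = 23,756 / 820 = 28.9707 → 29.0%.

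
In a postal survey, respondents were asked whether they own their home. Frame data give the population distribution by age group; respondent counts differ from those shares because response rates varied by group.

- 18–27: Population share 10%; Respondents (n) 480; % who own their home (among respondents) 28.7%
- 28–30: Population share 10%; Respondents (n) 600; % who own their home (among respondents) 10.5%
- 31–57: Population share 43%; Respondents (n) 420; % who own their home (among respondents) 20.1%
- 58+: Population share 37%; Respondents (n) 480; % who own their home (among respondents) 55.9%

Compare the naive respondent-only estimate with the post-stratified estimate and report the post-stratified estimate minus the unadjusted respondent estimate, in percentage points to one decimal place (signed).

+5.3 percentage points

Without adjustment, the pooled respondent share is:
  (480/1980)×28.7 + (600/1980)×10.5 + (420/1980)×20.1 + (480/1980)×55.9 = 27.9545%
Post-stratifying to population shares instead:
  0.1×28.7 + 0.1×10.5 + 0.43×20.1 + 0.37×55.9 = 33.246%
Difference = 33.246 − 27.9545 = 5.2915 pp.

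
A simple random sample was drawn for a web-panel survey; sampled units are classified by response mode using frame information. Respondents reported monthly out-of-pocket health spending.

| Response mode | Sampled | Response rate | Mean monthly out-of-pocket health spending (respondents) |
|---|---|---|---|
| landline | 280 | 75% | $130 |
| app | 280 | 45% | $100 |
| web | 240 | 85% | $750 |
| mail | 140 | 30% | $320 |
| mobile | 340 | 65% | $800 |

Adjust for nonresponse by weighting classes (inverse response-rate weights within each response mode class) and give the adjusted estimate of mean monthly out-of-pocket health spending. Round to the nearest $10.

Each respondent's weight = sampled/responded in their class; summing within a class gives n_sampled, so:
  landline: 280 × 130 = 36,400
  app: 280 × 100 = 28,000
  web: 240 × 750 = 180,000
  mail: 140 × 320 = 44,800
  mobile: 340 × 800 = 272,000
Adjusted estimate = 561,200 / 1,280 = 438.438 → $440.

$440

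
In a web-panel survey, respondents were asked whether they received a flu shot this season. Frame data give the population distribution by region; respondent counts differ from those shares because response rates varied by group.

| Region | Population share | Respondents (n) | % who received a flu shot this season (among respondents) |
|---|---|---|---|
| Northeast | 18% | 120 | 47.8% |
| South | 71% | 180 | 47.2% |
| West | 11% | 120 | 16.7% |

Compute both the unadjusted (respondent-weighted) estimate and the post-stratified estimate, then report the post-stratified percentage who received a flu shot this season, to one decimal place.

Without adjustment, the pooled respondent share is:
  (120/420)×47.8 + (180/420)×47.2 + (120/420)×16.7 = 38.6571%
Post-stratifying to population shares instead:
  0.18×47.8 + 0.71×47.2 + 0.11×16.7 = 43.953%

44.0%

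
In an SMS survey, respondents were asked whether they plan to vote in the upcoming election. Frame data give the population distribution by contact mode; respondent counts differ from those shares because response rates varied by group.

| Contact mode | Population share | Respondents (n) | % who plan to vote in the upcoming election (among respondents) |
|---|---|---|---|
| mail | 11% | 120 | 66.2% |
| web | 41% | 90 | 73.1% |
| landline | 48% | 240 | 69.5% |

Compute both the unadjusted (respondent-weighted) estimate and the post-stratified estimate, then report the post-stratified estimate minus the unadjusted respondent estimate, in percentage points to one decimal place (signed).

Naive respondent-only estimate (weights = respondent counts):
  (120/450)×66.2 + (90/450)×73.1 + (240/450)×69.5 = 69.34%
Post-stratified estimate weights by population shares:
  0.11×66.2 + 0.41×73.1 + 0.48×69.5 = 70.613%
Difference = 70.613 − 69.34 = 1.273 pp.

+1.3 percentage points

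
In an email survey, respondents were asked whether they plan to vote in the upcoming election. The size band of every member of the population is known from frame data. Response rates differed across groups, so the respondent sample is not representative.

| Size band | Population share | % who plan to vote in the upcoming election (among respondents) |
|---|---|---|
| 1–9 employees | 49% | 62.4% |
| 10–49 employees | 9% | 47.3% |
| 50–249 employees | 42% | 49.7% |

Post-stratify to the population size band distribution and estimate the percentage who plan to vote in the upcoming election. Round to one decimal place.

Post-stratification weights by population share, not respondent share:
  1–9 employees: 0.49 × 62.4 = 30.576
  10–49 employees: 0.09 × 47.3 = 4.257
  50–249 employees: 0.42 × 49.7 = 20.874
Post-stratified estimate = 55.707 → 55.7%.

55.7%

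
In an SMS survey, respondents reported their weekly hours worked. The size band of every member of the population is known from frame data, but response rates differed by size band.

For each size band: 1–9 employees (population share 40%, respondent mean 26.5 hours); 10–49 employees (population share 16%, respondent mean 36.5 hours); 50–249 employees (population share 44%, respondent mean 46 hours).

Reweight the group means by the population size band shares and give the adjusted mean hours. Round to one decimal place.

Reweight to the known size band distribution:
  1–9 employees: 0.4 × 26.5 = 10.6
  10–49 employees: 0.16 × 36.5 = 5.84
  50–249 employees: 0.44 × 46 = 20.24
Post-stratified estimate = 36.68 → 36.7.

36.7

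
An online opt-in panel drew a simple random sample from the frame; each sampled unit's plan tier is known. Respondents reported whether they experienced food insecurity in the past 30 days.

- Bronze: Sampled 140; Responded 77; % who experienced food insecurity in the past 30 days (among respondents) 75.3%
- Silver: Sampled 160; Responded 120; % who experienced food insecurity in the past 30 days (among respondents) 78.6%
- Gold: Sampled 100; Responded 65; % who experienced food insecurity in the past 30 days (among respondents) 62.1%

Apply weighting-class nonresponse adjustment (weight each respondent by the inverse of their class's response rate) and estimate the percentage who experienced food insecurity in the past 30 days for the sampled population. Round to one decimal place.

73.3%

Response rates by class: Bronze 77/140 = 55%, Silver 120/160 = 75%, Gold 65/100 = 65%.
With weight = n_sampled/n_responded per class, the weighted class total is n_sampled:
  Bronze: 140 × 75.3 = 10,542
  Silver: 160 × 78.6 = 12,576
  Gold: 100 × 62.1 = 6210
Adjusted estimate = 29,328 / 400 = 73.32 → 73.3%.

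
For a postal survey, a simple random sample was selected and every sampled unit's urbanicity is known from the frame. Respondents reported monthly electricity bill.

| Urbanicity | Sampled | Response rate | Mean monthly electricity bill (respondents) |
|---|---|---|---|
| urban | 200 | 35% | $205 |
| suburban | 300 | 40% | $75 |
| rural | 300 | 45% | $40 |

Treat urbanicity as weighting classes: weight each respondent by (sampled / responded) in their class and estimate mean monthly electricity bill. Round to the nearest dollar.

$94

With weight = n_sampled/n_responded per class, the weighted class total is n_sampled:
  urban: 200 × 205 = 41,000
  suburban: 300 × 75 = 22,500
  rural: 300 × 40 = 12,000
Adjusted estimate = 75,500 / 800 = 94.375 → $94.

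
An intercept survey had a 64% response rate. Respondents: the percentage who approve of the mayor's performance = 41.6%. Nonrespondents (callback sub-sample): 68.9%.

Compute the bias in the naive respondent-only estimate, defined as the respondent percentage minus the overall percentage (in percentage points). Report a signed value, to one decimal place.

-9.8 percentage points

Nonresponse fraction = 1 − 0.64 = 0.36.
Bias = (nonresponse fraction) × (respondent percentage − nonrespondent percentage)
     = 0.36 × (41.6 − 68.9) = 0.36 × -27.3 = -9.828.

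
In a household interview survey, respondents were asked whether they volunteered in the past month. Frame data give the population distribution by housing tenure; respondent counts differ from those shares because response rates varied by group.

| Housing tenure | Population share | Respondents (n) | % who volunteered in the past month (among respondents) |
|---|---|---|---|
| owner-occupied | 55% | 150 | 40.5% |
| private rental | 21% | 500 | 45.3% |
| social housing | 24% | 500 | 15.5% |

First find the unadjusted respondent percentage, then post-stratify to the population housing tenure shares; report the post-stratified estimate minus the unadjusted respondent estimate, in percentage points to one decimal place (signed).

+3.8 percentage points

Unadjusted (pooled respondent) estimate weights by respondent counts:
  (150/1150)×40.5 + (500/1150)×45.3 + (500/1150)×15.5 = 31.7174%
Post-stratifying to population shares instead:
  0.55×40.5 + 0.21×45.3 + 0.24×15.5 = 35.508%
Difference = 35.508 − 31.7174 = 3.7906 pp.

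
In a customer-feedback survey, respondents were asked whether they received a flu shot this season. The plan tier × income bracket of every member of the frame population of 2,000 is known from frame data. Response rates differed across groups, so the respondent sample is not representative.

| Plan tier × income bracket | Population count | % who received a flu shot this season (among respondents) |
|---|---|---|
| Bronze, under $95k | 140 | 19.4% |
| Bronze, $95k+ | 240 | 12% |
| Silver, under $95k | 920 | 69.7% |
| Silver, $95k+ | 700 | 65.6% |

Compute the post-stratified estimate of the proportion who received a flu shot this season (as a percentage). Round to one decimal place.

Weight each group's respondent value by its population share:
  Bronze, under $95k: (140/2,000) × 19.4 = 1.358
  Bronze, $95k+: (240/2,000) × 12 = 1.44
  Silver, under $95k: (920/2,000) × 69.7 = 32.062
  Silver, $95k+: (700/2,000) × 65.6 = 22.96
Post-stratified estimate = 57.82 → 57.8%.

57.8%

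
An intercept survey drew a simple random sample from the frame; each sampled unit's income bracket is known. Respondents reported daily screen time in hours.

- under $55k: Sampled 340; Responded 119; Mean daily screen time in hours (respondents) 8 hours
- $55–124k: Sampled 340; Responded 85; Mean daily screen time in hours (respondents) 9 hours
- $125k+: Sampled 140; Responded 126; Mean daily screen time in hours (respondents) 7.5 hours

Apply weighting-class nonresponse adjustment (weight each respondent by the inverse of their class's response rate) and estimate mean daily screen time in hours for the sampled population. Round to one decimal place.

Class response rates: under $55k 119/340 = 35%, $55–124k 85/340 = 25%, $125k+ 126/140 = 90%.
Each respondent's weight = sampled/responded in their class; summing within a class gives n_sampled, so:
  under $55k: 340 × 8 = 2720
  $55–124k: 340 × 9 = 3060
  $125k+: 140 × 7.5 = 1050
Adjusted estimate = 6830 / 820 = 8.32927 → 8.3.

8.3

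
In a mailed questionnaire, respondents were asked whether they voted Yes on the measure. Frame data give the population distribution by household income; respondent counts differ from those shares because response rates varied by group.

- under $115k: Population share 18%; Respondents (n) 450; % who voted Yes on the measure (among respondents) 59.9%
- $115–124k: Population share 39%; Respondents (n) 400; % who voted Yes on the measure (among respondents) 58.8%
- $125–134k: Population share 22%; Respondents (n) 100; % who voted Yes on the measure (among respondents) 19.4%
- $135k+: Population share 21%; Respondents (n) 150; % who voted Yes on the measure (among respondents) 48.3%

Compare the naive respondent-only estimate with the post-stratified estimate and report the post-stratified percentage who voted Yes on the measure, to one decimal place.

48.1%

Unadjusted (pooled respondent) estimate weights by respondent counts:
  (450/1100)×59.9 + (400/1100)×58.8 + (100/1100)×19.4 + (150/1100)×48.3 = 54.2364%
Post-stratified estimate weights by population shares:
  0.18×59.9 + 0.39×58.8 + 0.22×19.4 + 0.21×48.3 = 48.125%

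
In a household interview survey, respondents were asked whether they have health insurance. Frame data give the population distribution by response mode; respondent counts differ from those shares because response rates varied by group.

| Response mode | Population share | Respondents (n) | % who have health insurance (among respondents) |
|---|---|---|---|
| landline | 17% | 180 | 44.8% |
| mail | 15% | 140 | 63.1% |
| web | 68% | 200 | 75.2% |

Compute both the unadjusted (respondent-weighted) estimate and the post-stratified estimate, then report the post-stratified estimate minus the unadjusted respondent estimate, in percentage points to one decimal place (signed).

+6.8 percentage points

Unadjusted (pooled respondent) estimate weights by respondent counts:
  (180/520)×44.8 + (140/520)×63.1 + (200/520)×75.2 = 61.4192%
Post-stratified estimate weights by population shares:
  0.17×44.8 + 0.15×63.1 + 0.68×75.2 = 68.217%
Difference = 68.217 − 61.4192 = 6.7978 pp.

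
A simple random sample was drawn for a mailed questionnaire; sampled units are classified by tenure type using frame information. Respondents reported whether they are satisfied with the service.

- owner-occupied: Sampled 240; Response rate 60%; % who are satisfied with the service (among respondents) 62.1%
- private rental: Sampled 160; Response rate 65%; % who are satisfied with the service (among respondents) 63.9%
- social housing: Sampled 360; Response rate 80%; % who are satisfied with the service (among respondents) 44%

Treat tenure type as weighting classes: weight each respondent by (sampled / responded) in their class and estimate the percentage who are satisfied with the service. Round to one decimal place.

53.9%

Inverse-response-rate weighting restores each class to its sampled count, so class totals weight by n_sampled:
  owner-occupied: 240 × 62.1 = 14,904
  private rental: 160 × 63.9 = 10,224
  social housing: 360 × 44 = 15,840
Adjusted estimate = 40,968 / 760 = 53.9053 → 53.9%.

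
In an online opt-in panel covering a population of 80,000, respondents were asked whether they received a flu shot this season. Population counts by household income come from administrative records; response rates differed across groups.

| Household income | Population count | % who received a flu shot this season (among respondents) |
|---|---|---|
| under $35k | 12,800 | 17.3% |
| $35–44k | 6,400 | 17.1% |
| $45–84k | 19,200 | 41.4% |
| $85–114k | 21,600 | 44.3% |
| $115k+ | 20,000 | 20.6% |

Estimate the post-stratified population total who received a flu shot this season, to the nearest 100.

24,900

Each cell contributes its population count × the respondent rate:
  under $35k: 12,800 × 17.3% = 2214.4
  $35–44k: 6,400 × 17.1% = 1094.4
  $45–84k: 19,200 × 41.4% = 7948.8
  $85–114k: 21,600 × 44.3% = 9568.8
  $115k+: 20,000 × 20.6% = 4120
Estimated total = 24946.4 → 24,900.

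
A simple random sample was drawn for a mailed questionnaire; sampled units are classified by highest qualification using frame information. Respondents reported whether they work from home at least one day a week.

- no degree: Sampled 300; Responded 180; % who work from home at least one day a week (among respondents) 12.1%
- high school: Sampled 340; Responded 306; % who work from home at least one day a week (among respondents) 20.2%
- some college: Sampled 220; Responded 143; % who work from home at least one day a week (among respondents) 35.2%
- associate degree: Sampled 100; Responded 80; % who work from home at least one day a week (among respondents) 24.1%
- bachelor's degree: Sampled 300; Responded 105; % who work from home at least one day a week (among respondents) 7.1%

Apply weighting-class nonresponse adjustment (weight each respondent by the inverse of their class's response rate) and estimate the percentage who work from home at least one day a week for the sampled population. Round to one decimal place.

18.1%

Class response rates: no degree 180/300 = 60%, high school 306/340 = 90%, some college 143/220 = 65%, associate degree 80/100 = 80%, bachelor's degree 105/300 = 35%.
Each respondent's weight = sampled/responded in their class; summing within a class gives n_sampled, so:
  no degree: 300 × 12.1 = 3630
  high school: 340 × 20.2 = 6868
  some college: 220 × 35.2 = 7744
  associate degree: 100 × 24.1 = 2410
  bachelor's degree: 300 × 7.1 = 2130
Adjusted estimate = 22,782 / 1,260 = 18.081 → 18.1%.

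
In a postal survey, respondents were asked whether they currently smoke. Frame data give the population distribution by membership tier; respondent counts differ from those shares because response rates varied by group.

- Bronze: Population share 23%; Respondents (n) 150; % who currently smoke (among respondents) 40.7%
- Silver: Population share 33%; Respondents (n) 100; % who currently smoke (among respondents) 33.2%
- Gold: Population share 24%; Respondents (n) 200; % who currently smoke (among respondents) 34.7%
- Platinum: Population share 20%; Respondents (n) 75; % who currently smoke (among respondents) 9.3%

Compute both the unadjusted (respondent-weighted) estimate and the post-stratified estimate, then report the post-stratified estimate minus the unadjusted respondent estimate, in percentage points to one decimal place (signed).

-2.0 percentage points

Unadjusted (pooled respondent) estimate weights by respondent counts:
  (150/525)×40.7 + (100/525)×33.2 + (200/525)×34.7 + (75/525)×9.3 = 32.5%
Post-stratifying to population shares instead:
  0.23×40.7 + 0.33×33.2 + 0.24×34.7 + 0.2×9.3 = 30.505%
Difference = 30.505 − 32.5 = -1.995 pp.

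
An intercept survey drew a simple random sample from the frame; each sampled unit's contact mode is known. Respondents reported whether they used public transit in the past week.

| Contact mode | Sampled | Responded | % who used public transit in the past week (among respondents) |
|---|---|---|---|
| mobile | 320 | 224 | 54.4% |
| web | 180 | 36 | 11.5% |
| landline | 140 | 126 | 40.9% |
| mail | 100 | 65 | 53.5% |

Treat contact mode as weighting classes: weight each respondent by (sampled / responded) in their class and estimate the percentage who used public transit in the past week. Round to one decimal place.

Class response rates: mobile 224/320 = 70%, web 36/180 = 20%, landline 126/140 = 90%, mail 65/100 = 65%.
With weight = n_sampled/n_responded per class, the weighted class total is n_sampled:
  mobile: 320 × 54.4 = 17,408
  web: 180 × 11.5 = 2070
  landline: 140 × 40.9 = 5726
  mail: 100 × 53.5 = 5350
Adjusted estimate = 30,554 / 740 = 41.2892 → 41.3%.

41.3%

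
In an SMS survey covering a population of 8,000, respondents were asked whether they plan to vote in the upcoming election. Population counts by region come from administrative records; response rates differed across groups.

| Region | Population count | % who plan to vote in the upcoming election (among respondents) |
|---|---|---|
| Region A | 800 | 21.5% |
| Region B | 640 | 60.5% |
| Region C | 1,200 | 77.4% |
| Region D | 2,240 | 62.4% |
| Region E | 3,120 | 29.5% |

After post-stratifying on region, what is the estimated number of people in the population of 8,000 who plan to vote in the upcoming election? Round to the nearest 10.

3,810

Estimated count per cell = population count × respondent percentage:
  Region A: 800 × 21.5% = 172
  Region B: 640 × 60.5% = 387.2
  Region C: 1,200 × 77.4% = 928.8
  Region D: 2,240 × 62.4% = 1397.76
  Region E: 3,120 × 29.5% = 920.4
Estimated total = 3806.16 → 3,810.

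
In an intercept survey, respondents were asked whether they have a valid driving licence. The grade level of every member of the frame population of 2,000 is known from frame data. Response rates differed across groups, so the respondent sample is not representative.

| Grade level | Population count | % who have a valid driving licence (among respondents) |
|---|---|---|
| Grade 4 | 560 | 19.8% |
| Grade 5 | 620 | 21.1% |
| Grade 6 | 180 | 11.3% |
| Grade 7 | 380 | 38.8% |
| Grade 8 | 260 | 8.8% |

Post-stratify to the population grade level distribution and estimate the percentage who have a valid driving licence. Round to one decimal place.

21.6%

Each cell contributes population-share × respondent value:
  Grade 4: (560/2,000) × 19.8 = 5.544
  Grade 5: (620/2,000) × 21.1 = 6.541
  Grade 6: (180/2,000) × 11.3 = 1.017
  Grade 7: (380/2,000) × 38.8 = 7.372
  Grade 8: (260/2,000) × 8.8 = 1.144
Post-stratified estimate = 21.618 → 21.6%.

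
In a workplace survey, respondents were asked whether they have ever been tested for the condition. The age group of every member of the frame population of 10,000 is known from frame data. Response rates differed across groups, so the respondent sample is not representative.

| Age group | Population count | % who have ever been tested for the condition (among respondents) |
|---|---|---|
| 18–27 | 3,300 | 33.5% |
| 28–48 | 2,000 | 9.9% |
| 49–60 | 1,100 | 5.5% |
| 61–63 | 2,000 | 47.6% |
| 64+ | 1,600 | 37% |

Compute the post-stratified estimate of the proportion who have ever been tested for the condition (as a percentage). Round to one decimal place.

29.1%

Post-stratification weights by population share, not respondent share:
  18–27: (3,300/10,000) × 33.5 = 11.055
  28–48: (2,000/10,000) × 9.9 = 1.98
  49–60: (1,100/10,000) × 5.5 = 0.605
  61–63: (2,000/10,000) × 47.6 = 9.52
  64+: (1,600/10,000) × 37 = 5.92
Post-stratified estimate = 29.08 → 29.1%.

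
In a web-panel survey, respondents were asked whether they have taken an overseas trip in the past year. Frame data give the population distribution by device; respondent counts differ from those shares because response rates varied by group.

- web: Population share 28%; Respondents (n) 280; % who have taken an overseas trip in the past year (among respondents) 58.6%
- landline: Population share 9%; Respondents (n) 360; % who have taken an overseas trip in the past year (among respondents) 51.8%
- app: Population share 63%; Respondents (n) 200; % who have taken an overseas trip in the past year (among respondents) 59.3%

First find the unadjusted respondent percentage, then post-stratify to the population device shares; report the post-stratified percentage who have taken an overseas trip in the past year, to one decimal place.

Unadjusted (pooled respondent) estimate weights by respondent counts:
  (280/840)×58.6 + (360/840)×51.8 + (200/840)×59.3 = 55.8524%
Post-stratified estimate weights by population shares:
  0.28×58.6 + 0.09×51.8 + 0.63×59.3 = 58.429%

58.4%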